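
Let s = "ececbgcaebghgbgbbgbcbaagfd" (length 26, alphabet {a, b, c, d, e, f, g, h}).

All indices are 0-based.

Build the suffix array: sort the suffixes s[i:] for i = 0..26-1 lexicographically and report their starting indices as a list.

[21, 7, 22, 20, 15, 18, 13, 16, 4, 9, 6, 19, 3, 1, 25, 8, 2, 0, 24, 14, 17, 12, 5, 23, 10, 11]

rank→(start, suffix):
  0 → (21, 'aagfd')
  1 → (7, 'aebghgbgbbgbcbaagfd')
  2 → (22, 'agfd')
  3 → (20, 'baagfd')
  4 → (15, 'bbgbcbaagfd')
  5 → (18, 'bcbaagfd')
  6 → (13, 'bgbbgbcbaagfd')
  7 → (16, 'bgbcbaagfd')
  8 → (4, 'bgcaebghgbgbbgbcbaagfd')
  9 → (9, 'bghgbgbbgbcbaagfd')
  10 → (6, 'caebghgbgbbgbcbaagfd')
  11 → (19, 'cbaagfd')
  12 → (3, 'cbgcaebghgbgbbgbcbaagfd')
  13 → (1, 'cecbgcaebghgbgbbgbcbaagfd')
  14 → (25, 'd')
  15 → (8, 'ebghgbgbbgbcbaagfd')
  16 → (2, 'ecbgcaebghgbgbbgbcbaagfd')
  17 → (0, 'ececbgcaebghgbgbbgbcbaagfd')
  18 → (24, 'fd')
  19 → (14, 'gbbgbcbaagfd')
  20 → (17, 'gbcbaagfd')
  21 → (12, 'gbgbbgbcbaagfd')
  22 → (5, 'gcaebghgbgbbgbcbaagfd')
  23 → (23, 'gfd')
  24 → (10, 'ghgbgbbgbcbaagfd')
  25 → (11, 'hgbgbbgbcbaagfd')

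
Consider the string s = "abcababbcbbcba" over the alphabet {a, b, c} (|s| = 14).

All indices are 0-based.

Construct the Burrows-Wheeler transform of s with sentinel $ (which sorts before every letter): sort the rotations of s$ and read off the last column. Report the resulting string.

abcb$cacaabbbbb

rank  rotation         last
    0  $abcababbcbbcba  a
    1  a$abcababbcbbcb  b
    2  ababbcbbcba$abc  c
    3  abbcbbcba$abcab  b
    4  abcababbcbbcba$  $
    5  ba$abcababbcbbc  c
    6  babbcbbcba$abca  a
    7  bbcba$abcababbc  c
    8  bbcbbcba$abcaba  a
    9  bcababbcbbcba$a  a
   10  bcba$abcababbcb  b
   11  bcbbcba$abcabab  b
   12  cababbcbbcba$ab  b
   13  cba$abcababbcbb  b
   14  cbbcba$abcababb  b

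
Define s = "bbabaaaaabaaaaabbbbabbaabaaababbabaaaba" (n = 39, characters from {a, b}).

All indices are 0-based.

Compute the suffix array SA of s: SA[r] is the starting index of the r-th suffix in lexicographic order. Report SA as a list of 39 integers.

[38, 4, 10, 5, 11, 34, 6, 25, 12, 35, 7, 22, 26, 13, 36, 2, 8, 32, 23, 27, 19, 29, 14, 37, 3, 9, 33, 24, 21, 1, 31, 18, 28, 20, 0, 30, 17, 16, 15]

sorted suffixes:
  #0 SA[0]=38  'a'
  #1 SA[1]=4  'aaaaabaaaaabbbbabbaabaaababbabaaaba'
  #2 SA[2]=10  'aaaaabbbbabbaabaaababbabaaaba'
  #3 SA[3]=5  'aaaabaaaaabbbbabbaabaaababbabaaaba'
  #4 SA[4]=11  'aaaabbbbabbaabaaababbabaaaba'
  #5 SA[5]=34  'aaaba'
  #6 SA[6]=6  'aaabaaaaabbbbabbaabaaababbabaaaba'
  #7 SA[7]=25  'aaababbabaaaba'
  #8 SA[8]=12  'aaabbbbabbaabaaababbabaaaba'
  #9 SA[9]=35  'aaba'
  #10 SA[10]=7  'aabaaaaabbbbabbaabaaababbabaaaba'
  #11 SA[11]=22  'aabaaababbabaaaba'
  #12 SA[12]=26  'aababbabaaaba'
  #13 SA[13]=13  'aabbbbabbaabaaababbabaaaba'
  #14 SA[14]=36  'aba'
  #15 SA[15]=2  'abaaaaabaaaaabbbbabbaabaaababbabaaaba'
  #16 SA[16]=8  'abaaaaabbbbabbaabaaababbabaaaba'
  #17 SA[17]=32  'abaaaba'
  #18 SA[18]=23  'abaaababbabaaaba'
  #19 SA[19]=27  'ababbabaaaba'
  #20 SA[20]=19  'abbaabaaababbabaaaba'
  #21 SA[21]=29  'abbabaaaba'
  #22 SA[22]=14  'abbbbabbaabaaababbabaaaba'
  #23 SA[23]=37  'ba'
  #24 SA[24]=3  'baaaaabaaaaabbbbabbaabaaababbabaaaba'
  #25 SA[25]=9  'baaaaabbbbabbaabaaababbabaaaba'
  #26 SA[26]=33  'baaaba'
  #27 SA[27]=24  'baaababbabaaaba'
  #28 SA[28]=21  'baabaaababbabaaaba'
  #29 SA[29]=1  'babaaaaabaaaaabbbbabbaabaaababbabaaaba'
  #30 SA[30]=31  'babaaaba'
  #31 SA[31]=18  'babbaabaaababbabaaaba'
  #32 SA[32]=28  'babbabaaaba'
  #33 SA[33]=20  'bbaabaaababbabaaaba'
  #34 SA[34]=0  'bbabaaaaabaaaaabbbbabbaabaaababbabaaaba'
  #35 SA[35]=30  'bbabaaaba'
  #36 SA[36]=17  'bbabbaabaaababbabaaaba'
  #37 SA[37]=16  'bbbabbaabaaababbabaaaba'
  #38 SA[38]=15  'bbbbabbaabaaababbabaaaba'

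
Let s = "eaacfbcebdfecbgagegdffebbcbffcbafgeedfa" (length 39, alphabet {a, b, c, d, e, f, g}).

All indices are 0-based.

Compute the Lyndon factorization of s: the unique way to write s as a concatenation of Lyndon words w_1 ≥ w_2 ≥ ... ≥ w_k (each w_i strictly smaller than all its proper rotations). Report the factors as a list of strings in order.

emit factor 1: 'e' (i=0, period=1)
emit factor 2: 'aacfbcebdfecbgagegdffebbcbffcbafgeedf' (i=1, period=37)
emit factor 3: 'a' (i=38, period=1)

["e", "aacfbcebdfecbgagegdffebbcbffcbafgeedf", "a"]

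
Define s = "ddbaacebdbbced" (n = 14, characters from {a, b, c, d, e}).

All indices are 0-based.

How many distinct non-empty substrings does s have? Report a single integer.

sorted suffixes:
  #0 SA[0]=3  'aacebdbbced'
  #1 SA[1]=4  'acebdbbced'
  #2 SA[2]=2  'baacebdbbced'
  #3 SA[3]=9  'bbced'
  #4 SA[4]=10  'bced'
  #5 SA[5]=7  'bdbbced'
  #6 SA[6]=5  'cebdbbced'
  #7 SA[7]=11  'ced'
  #8 SA[8]=13  'd'
  #9 SA[9]=1  'dbaacebdbbced'
  #10 SA[10]=8  'dbbced'
  #11 SA[11]=0  'ddbaacebdbbced'
  #12 SA[12]=6  'ebdbbced'
  #13 SA[13]=12  'ed'

SA = [3, 4, 2, 9, 10, 7, 5, 11, 13, 1, 8, 0, 6, 12]
rank  pair      lcp
   1  s[3:],s[4:]  1  'a'
   2  s[4:],s[2:]  0  ''
   3  s[2:],s[9:]  1  'b'
   4  s[9:],s[10:]  1  'b'
   5  s[10:],s[7:]  1  'b'
   6  s[7:],s[5:]  0  ''
   7  s[5:],s[11:]  2  'ce'
   8  s[11:],s[13:]  0  ''
   9  s[13:],s[1:]  1  'd'
  10  s[1:],s[8:]  2  'db'
  11  s[8:],s[0:]  1  'd'
  12  s[0:],s[6:]  0  ''
  13  s[6:],s[12:]  1  'e'

n(n+1)/2 = 14·15/2 = 105
Σ LCP = 0 + 1 + 0 + 1 + 1 + 1 + 0 + 2 + 0 + 1 + 2 + 1 + 0 + 1 = 11
distinct = 105 − 11 = 94

94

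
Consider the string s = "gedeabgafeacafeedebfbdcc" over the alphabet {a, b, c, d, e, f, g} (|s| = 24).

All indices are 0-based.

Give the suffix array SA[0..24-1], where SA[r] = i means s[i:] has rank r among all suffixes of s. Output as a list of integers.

rank→(start, suffix):
  0 → (4, 'abgafeacafeedebfbdcc')
  1 → (10, 'acafeedebfbdcc')
  2 → (7, 'afeacafeedebfbdcc')
  3 → (12, 'afeedebfbdcc')
  4 → (20, 'bdcc')
  5 → (18, 'bfbdcc')
  6 → (5, 'bgafeacafeedebfbdcc')
  7 → (23, 'c')
  8 → (11, 'cafeedebfbdcc')
  9 → (22, 'cc')
  10 → (21, 'dcc')
  11 → (2, 'deabgafeacafeedebfbdcc')
  12 → (16, 'debfbdcc')
  13 → (3, 'eabgafeacafeedebfbdcc')
  14 → (9, 'eacafeedebfbdcc')
  15 → (17, 'ebfbdcc')
  16 → (1, 'edeabgafeacafeedebfbdcc')
  17 → (15, 'edebfbdcc')
  18 → (14, 'eedebfbdcc')
  19 → (19, 'fbdcc')
  20 → (8, 'feacafeedebfbdcc')
  21 → (13, 'feedebfbdcc')
  22 → (6, 'gafeacafeedebfbdcc')
  23 → (0, 'gedeabgafeacafeedebfbdcc')

[4, 10, 7, 12, 20, 18, 5, 23, 11, 22, 21, 2, 16, 3, 9, 17, 1, 15, 14, 19, 8, 13, 6, 0]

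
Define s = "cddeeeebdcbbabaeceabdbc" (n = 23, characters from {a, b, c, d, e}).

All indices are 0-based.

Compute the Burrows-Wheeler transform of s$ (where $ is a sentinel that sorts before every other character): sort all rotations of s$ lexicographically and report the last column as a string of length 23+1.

rank  rotation                  last
    0  $cddeeeebdcbbabaeceabdbc  c
    1  abaeceabdbc$cddeeeebdcbb  b
    2  abdbc$cddeeeebdcbbabaece  e
    3  aeceabdbc$cddeeeebdcbbab  b
    4  babaeceabdbc$cddeeeebdcb  b
    5  baeceabdbc$cddeeeebdcbba  a
    6  bbabaeceabdbc$cddeeeebdc  c
    7  bc$cddeeeebdcbbabaeceabd  d
    8  bdbc$cddeeeebdcbbabaecea  a
    9  bdcbbabaeceabdbc$cddeeee  e
   10  c$cddeeeebdcbbabaeceabdb  b
   11  cbbabaeceabdbc$cddeeeebd  d
   12  cddeeeebdcbbabaeceabdbc$  $
   13  ceabdbc$cddeeeebdcbbabae  e
   14  dbc$cddeeeebdcbbabaeceab  b
   15  dcbbabaeceabdbc$cddeeeeb  b
   16  ddeeeebdcbbabaeceabdbc$c  c
   17  deeeebdcbbabaeceabdbc$cd  d
   18  eabdbc$cddeeeebdcbbabaec  c
   19  ebdcbbabaeceabdbc$cddeee  e
   20  eceabdbc$cddeeeebdcbbaba  a
   21  eebdcbbabaeceabdbc$cddee  e
   22  eeebdcbbabaeceabdbc$cdde  e
   23  eeeebdcbbabaeceabdbc$cdd  d

cbebbacdaebd$ebbcdceaeed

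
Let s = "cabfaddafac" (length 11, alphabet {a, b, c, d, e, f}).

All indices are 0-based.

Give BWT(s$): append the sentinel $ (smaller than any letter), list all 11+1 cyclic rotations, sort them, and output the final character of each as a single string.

rank  rotation      last
    0  $cabfaddafac  c
    1  abfaddafac$c  c
    2  ac$cabfaddaf  f
    3  addafac$cabf  f
    4  afac$cabfadd  d
    5  bfaddafac$ca  a
    6  c$cabfaddafa  a
    7  cabfaddafac$  $
    8  dafac$cabfad  d
    9  ddafac$cabfa  a
   10  fac$cabfadda  a
   11  faddafac$cab  b

ccffdaa$daab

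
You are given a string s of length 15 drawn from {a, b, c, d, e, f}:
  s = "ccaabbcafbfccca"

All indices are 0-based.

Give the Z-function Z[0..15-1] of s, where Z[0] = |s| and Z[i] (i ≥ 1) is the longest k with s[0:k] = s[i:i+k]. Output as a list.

Z[0]=15
i=1: i≥r, start 0; Z[1]=1 grow→box=[1,2)
i=2: i≥r, start 0; Z[2]=0
i=3: i≥r, start 0; Z[3]=0
i=4: i≥r, start 0; Z[4]=0
i=5: i≥r, start 0; Z[5]=0
i=6: i≥r, start 0; Z[6]=1 grow→box=[6,7)
i=7: i≥r, start 0; Z[7]=0
i=8: i≥r, start 0; Z[8]=0
i=9: i≥r, start 0; Z[9]=0
i=10: i≥r, start 0; Z[10]=0
i=11: i≥r, start 0; Z[11]=2 grow→box=[11,13)
i=12: min(r-i=1, Z[1]=1)=1; Z[12]=3 grow→box=[12,15)
i=13: min(r-i=2, Z[1]=1)=1; Z[13]=1
i=14: min(r-i=1, Z[2]=0)=0; Z[14]=0

[15, 1, 0, 0, 0, 0, 1, 0, 0, 0, 0, 2, 3, 1, 0]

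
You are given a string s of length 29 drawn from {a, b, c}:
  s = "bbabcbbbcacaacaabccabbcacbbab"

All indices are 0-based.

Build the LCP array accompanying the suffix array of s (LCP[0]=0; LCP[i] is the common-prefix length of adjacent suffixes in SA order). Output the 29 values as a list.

rank | idx | suffix
   0 |  14 | aabccabbcacbbab
   1 |  11 | aacaabccabbcacbbab
   2 |  27 | ab
   3 |  19 | abbcacbbab
   4 |   2 | abcbbbcacaacaabccabbcacbbab
   5 |  15 | abccabbcacbbab
   6 |  12 | acaabccabbcacbbab
   7 |   9 | acaacaabccabbcacbbab
   8 |  23 | acbbab
   9 |  28 | b
  10 |  26 | bab
  11 |   1 | babcbbbcacaacaabccabbcacbbab
  12 |  25 | bbab
  13 |   0 | bbabcbbbcacaacaabccabbcacbbab
  14 |   5 | bbbcacaacaabccabbcacbbab
  15 |   6 | bbcacaacaabccabbcacbbab
  16 |  20 | bbcacbbab
  17 |   7 | bcacaacaabccabbcacbbab
  18 |  21 | bcacbbab
  19 |   3 | bcbbbcacaacaabccabbcacbbab
  20 |  16 | bccabbcacbbab
  21 |  13 | caabccabbcacbbab
  22 |  10 | caacaabccabbcacbbab
  23 |  18 | cabbcacbbab
  24 |   8 | cacaacaabccabbcacbbab
  25 |  22 | cacbbab
  26 |  24 | cbbab
  27 |   4 | cbbbcacaacaabccabbcacbbab
  28 |  17 | ccabbcacbbab

SA = [14, 11, 27, 19, 2, 15, 12, 9, 23, 28, 26, 1, 25, 0, 5, 6, 20, 7, 21, 3, 16, 13, 10, 18, 8, 22, 24, 4, 17]
i: (SA[i-1],SA[i]) lcp shared
  1: (14,11) 2 'aa'
  2: (11,27) 1 'a'
  3: (27,19) 2 'ab'
  4: (19,2) 2 'ab'
  5: (2,15) 3 'abc'
  6: (15,12) 1 'a'
  7: (12,9) 4 'acaa'
  8: (9,23) 2 'ac'
  9: (23,28) 0 ''
  10: (28,26) 1 'b'
  11: (26,1) 3 'bab'
  12: (1,25) 1 'b'
  13: (25,0) 4 'bbab'
  14: (0,5) 2 'bb'
  15: (5,6) 2 'bb'
  16: (6,20) 5 'bbcac'
  17: (20,7) 1 'b'
  18: (7,21) 4 'bcac'
  19: (21,3) 2 'bc'
  20: (3,16) 2 'bc'
  21: (16,13) 0 ''
  22: (13,10) 3 'caa'
  23: (10,18) 2 'ca'
  24: (18,8) 2 'ca'
  25: (8,22) 3 'cac'
  26: (22,24) 1 'c'
  27: (24,4) 3 'cbb'
  28: (4,17) 1 'c'

[0, 2, 1, 2, 2, 3, 1, 4, 2, 0, 1, 3, 1, 4, 2, 2, 5, 1, 4, 2, 2, 0, 3, 2, 2, 3, 1, 3, 1]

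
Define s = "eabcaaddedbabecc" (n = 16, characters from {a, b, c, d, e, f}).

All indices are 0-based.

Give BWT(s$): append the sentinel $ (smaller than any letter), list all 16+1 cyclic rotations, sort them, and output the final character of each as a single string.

ccebadaacbeead$bd

rank  rotation           last
    0  $eabcaaddedbabecc  c
    1  aaddedbabecc$eabc  c
    2  abcaaddedbabecc$e  e
    3  abecc$eabcaaddedb  b
    4  addedbabecc$eabca  a
    5  babecc$eabcaadded  d
    6  bcaaddedbabecc$ea  a
    7  becc$eabcaaddedba  a
    8  c$eabcaaddedbabec  c
    9  caaddedbabecc$eab  b
   10  cc$eabcaaddedbabe  e
   11  dbabecc$eabcaadde  e
   12  ddedbabecc$eabcaa  a
   13  dedbabecc$eabcaad  d
   14  eabcaaddedbabecc$  $
   15  ecc$eabcaaddedbab  b
   16  edbabecc$eabcaadd  d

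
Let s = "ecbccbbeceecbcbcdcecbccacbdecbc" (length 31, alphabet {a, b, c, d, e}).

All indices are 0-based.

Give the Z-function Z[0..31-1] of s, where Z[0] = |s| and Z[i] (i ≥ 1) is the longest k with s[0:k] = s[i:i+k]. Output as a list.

[31, 0, 0, 0, 0, 0, 0, 2, 0, 1, 4, 0, 0, 0, 0, 0, 0, 0, 5, 0, 0, 0, 0, 0, 0, 0, 0, 4, 0, 0, 0]

Z[0]=31
i=1: fresh scan; Z[1]=0
i=2: fresh scan; Z[2]=0
i=3: fresh scan; Z[3]=0
i=4: fresh scan; Z[4]=0
i=5: fresh scan; Z[5]=0
i=6: fresh scan; Z[6]=0
i=7: fresh scan; Z[7]=2 scan→box=[7,9)
i=8: min(r-i=1, Z[1]=0)=0; Z[8]=0
i=9: fresh scan; Z[9]=1 scan→box=[9,10)
i=10: fresh scan; Z[10]=4 scan→box=[10,14)
i=11: min(r-i=3, Z[1]=0)=0; Z[11]=0
i=12: min(r-i=2, Z[2]=0)=0; Z[12]=0
i=13: min(r-i=1, Z[3]=0)=0; Z[13]=0
i=14: fresh scan; Z[14]=0
i=15: fresh scan; Z[15]=0
i=16: fresh scan; Z[16]=0
i=17: fresh scan; Z[17]=0
i=18: fresh scan; Z[18]=5 scan→box=[18,23)
i=19: min(r-i=4, Z[1]=0)=0; Z[19]=0
i=20: min(r-i=3, Z[2]=0)=0; Z[20]=0
i=21: min(r-i=2, Z[3]=0)=0; Z[21]=0
i=22: min(r-i=1, Z[4]=0)=0; Z[22]=0
i=23: fresh scan; Z[23]=0
i=24: fresh scan; Z[24]=0
i=25: fresh scan; Z[25]=0
i=26: fresh scan; Z[26]=0
i=27: fresh scan; Z[27]=4 scan→box=[27,31)
i=28: min(r-i=3, Z[1]=0)=0; Z[28]=0
i=29: min(r-i=2, Z[2]=0)=0; Z[29]=0
i=30: min(r-i=1, Z[3]=0)=0; Z[30]=0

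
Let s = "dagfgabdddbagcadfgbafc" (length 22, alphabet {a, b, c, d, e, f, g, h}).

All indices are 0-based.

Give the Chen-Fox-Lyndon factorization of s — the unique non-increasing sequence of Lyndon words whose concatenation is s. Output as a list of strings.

["d", "agfg", "abdddbagcadfgbafc"]

emit factor 1: 'd' (i=0, period=1)
emit factor 2: 'agfg' (i=1, period=4)
emit factor 3: 'abdddbagcadfgbafc' (i=5, period=17)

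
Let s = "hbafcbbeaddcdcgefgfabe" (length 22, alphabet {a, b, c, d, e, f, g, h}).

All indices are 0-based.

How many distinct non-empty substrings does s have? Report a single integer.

237

rank | idx | suffix
   0 |  19 | abe
   1 |   8 | addcdcgefgfabe
   2 |   2 | afcbbeaddcdcgefgfabe
   3 |   1 | bafcbbeaddcdcgefgfabe
   4 |   5 | bbeaddcdcgefgfabe
   5 |  20 | be
   6 |   6 | beaddcdcgefgfabe
   7 |   4 | cbbeaddcdcgefgfabe
   8 |  11 | cdcgefgfabe
   9 |  13 | cgefgfabe
  10 |  10 | dcdcgefgfabe
  11 |  12 | dcgefgfabe
  12 |   9 | ddcdcgefgfabe
  13 |  21 | e
  14 |   7 | eaddcdcgefgfabe
  15 |  15 | efgfabe
  16 |  18 | fabe
  17 |   3 | fcbbeaddcdcgefgfabe
  18 |  16 | fgfabe
  19 |  14 | gefgfabe
  20 |  17 | gfabe
  21 |   0 | hbafcbbeaddcdcgefgfabe

SA = [19, 8, 2, 1, 5, 20, 6, 4, 11, 13, 10, 12, 9, 21, 7, 15, 18, 3, 16, 14, 17, 0]
[i] adj suffixes → lcp
  [1] 19/8 → 1 ('a')
  [2] 8/2 → 1 ('a')
  [3] 2/1 → 0 ('')
  [4] 1/5 → 1 ('b')
  [5] 5/20 → 1 ('b')
  [6] 20/6 → 2 ('be')
  [7] 6/4 → 0 ('')
  [8] 4/11 → 1 ('c')
  [9] 11/13 → 1 ('c')
  [10] 13/10 → 0 ('')
  [11] 10/12 → 2 ('dc')
  [12] 12/9 → 1 ('d')
  [13] 9/21 → 0 ('')
  [14] 21/7 → 1 ('e')
  [15] 7/15 → 1 ('e')
  [16] 15/18 → 0 ('')
  [17] 18/3 → 1 ('f')
  [18] 3/16 → 1 ('f')
  [19] 16/14 → 0 ('')
  [20] 14/17 → 1 ('g')
  [21] 17/0 → 0 ('')

n(n+1)/2 = 22·23/2 = 253
Σ LCP = 0 + 1 + 1 + 0 + 1 + 1 + 2 + 0 + 1 + 1 + 0 + 2 + 1 + 0 + 1 + 1 + 0 + 1 + 1 + 0 + 1 + 0 = 16
distinct = 253 − 16 = 237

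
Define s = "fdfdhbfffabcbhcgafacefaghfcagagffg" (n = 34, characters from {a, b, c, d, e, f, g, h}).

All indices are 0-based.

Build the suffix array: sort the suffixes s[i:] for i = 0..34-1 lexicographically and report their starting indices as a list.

[9, 18, 16, 27, 29, 22, 10, 5, 12, 26, 11, 19, 14, 1, 3, 20, 8, 17, 21, 25, 0, 2, 7, 6, 31, 32, 33, 15, 28, 30, 23, 4, 13, 24]

rank→(start, suffix):
  0 → (9, 'abcbhcgafacefaghfcagagffg')
  1 → (18, 'acefaghfcagagffg')
  2 → (16, 'afacefaghfcagagffg')
  3 → (27, 'agagffg')
  4 → (29, 'agffg')
  5 → (22, 'aghfcagagffg')
  6 → (10, 'bcbhcgafacefaghfcagagffg')
  7 → (5, 'bfffabcbhcgafacefaghfcagagffg')
  8 → (12, 'bhcgafacefaghfcagagffg')
  9 → (26, 'cagagffg')
  10 → (11, 'cbhcgafacefaghfcagagffg')
  11 → (19, 'cefaghfcagagffg')
  12 → (14, 'cgafacefaghfcagagffg')
  13 → (1, 'dfdhbfffabcbhcgafacefaghfcagagffg')
  14 → (3, 'dhbfffabcbhcgafacefaghfcagagffg')
  15 → (20, 'efaghfcagagffg')
  16 → (8, 'fabcbhcgafacefaghfcagagffg')
  17 → (17, 'facefaghfcagagffg')
  18 → (21, 'faghfcagagffg')
  19 → (25, 'fcagagffg')
  20 → (0, 'fdfdhbfffabcbhcgafacefaghfcagagffg')
  21 → (2, 'fdhbfffabcbhcgafacefaghfcagagffg')
  22 → (7, 'ffabcbhcgafacefaghfcagagffg')
  23 → (6, 'fffabcbhcgafacefaghfcagagffg')
  24 → (31, 'ffg')
  25 → (32, 'fg')
  26 → (33, 'g')
  27 → (15, 'gafacefaghfcagagffg')
  28 → (28, 'gagffg')
  29 → (30, 'gffg')
  30 → (23, 'ghfcagagffg')
  31 → (4, 'hbfffabcbhcgafacefaghfcagagffg')
  32 → (13, 'hcgafacefaghfcagagffg')
  33 → (24, 'hfcagagffg')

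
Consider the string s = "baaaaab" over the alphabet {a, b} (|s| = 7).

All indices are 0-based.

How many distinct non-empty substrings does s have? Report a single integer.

rank | idx | suffix
   0 |   1 | aaaaab
   1 |   2 | aaaab
   2 |   3 | aaab
   3 |   4 | aab
   4 |   5 | ab
   5 |   6 | b
   6 |   0 | baaaaab

SA = [1, 2, 3, 4, 5, 6, 0]
i: (SA[i-1],SA[i]) lcp shared
  1: (1,2) 4 'aaaa'
  2: (2,3) 3 'aaa'
  3: (3,4) 2 'aa'
  4: (4,5) 1 'a'
  5: (5,6) 0 ''
  6: (6,0) 1 'b'

n(n+1)/2 = 7·8/2 = 28
Σ LCP = 0 + 4 + 3 + 2 + 1 + 0 + 1 = 11
distinct = 28 − 11 = 17

17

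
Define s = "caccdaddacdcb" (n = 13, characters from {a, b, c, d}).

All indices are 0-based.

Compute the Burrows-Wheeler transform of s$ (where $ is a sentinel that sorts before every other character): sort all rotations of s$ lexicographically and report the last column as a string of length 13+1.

bcddc$dacadcca

rank  rotation        last
    0  $caccdaddacdcb  b
    1  accdaddacdcb$c  c
    2  acdcb$caccdadd  d
    3  addacdcb$caccd  d
    4  b$caccdaddacdc  c
    5  caccdaddacdcb$  $
    6  cb$caccdaddacd  d
    7  ccdaddacdcb$ca  a
    8  cdaddacdcb$cac  c
    9  cdcb$caccdadda  a
   10  dacdcb$caccdad  d
   11  daddacdcb$cacc  c
   12  dcb$caccdaddac  c
   13  ddacdcb$caccda  a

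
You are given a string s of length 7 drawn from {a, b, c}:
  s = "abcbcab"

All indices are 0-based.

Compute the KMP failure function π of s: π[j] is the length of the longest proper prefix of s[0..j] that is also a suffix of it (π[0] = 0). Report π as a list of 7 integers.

[0, 0, 0, 0, 0, 1, 2]

π[0] = 0
j=1 s[j]='b': π[1]=0 (border '')
j=2 s[j]='c': π[2]=0 (border '')
j=3 s[j]='b': π[3]=0 (border '')
j=4 s[j]='c': π[4]=0 (border '')
j=5 s[j]='a': π[5]=1 (border 'a')
j=6 s[j]='b': π[6]=2 (border 'ab')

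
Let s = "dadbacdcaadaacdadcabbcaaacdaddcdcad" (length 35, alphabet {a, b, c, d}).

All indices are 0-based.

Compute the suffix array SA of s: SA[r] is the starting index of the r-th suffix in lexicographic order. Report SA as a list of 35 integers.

[22, 11, 23, 8, 18, 12, 24, 4, 33, 9, 1, 15, 27, 3, 19, 20, 21, 7, 17, 32, 13, 25, 5, 30, 34, 10, 0, 14, 26, 2, 6, 16, 31, 29, 28]

rank | idx | suffix
   0 |  22 | aaacdaddcdcad
   1 |  11 | aacdadcabbcaaacdaddcdcad
   2 |  23 | aacdaddcdcad
   3 |   8 | aadaacdadcabbcaaacdaddcdcad
   4 |  18 | abbcaaacdaddcdcad
   5 |  12 | acdadcabbcaaacdaddcdcad
   6 |  24 | acdaddcdcad
   7 |   4 | acdcaadaacdadcabbcaaacdaddcdcad
   8 |  33 | ad
   9 |   9 | adaacdadcabbcaaacdaddcdcad
  10 |   1 | adbacdcaadaacdadcabbcaaacdaddcdcad
  11 |  15 | adcabbcaaacdaddcdcad
  12 |  27 | addcdcad
  13 |   3 | bacdcaadaacdadcabbcaaacdaddcdcad
  14 |  19 | bbcaaacdaddcdcad
  15 |  20 | bcaaacdaddcdcad
  16 |  21 | caaacdaddcdcad
  17 |   7 | caadaacdadcabbcaaacdaddcdcad
  18 |  17 | cabbcaaacdaddcdcad
  19 |  32 | cad
  20 |  13 | cdadcabbcaaacdaddcdcad
  21 |  25 | cdaddcdcad
  22 |   5 | cdcaadaacdadcabbcaaacdaddcdcad
  23 |  30 | cdcad
  24 |  34 | d
  25 |  10 | daacdadcabbcaaacdaddcdcad
  26 |   0 | dadbacdcaadaacdadcabbcaaacdaddcdcad
  27 |  14 | dadcabbcaaacdaddcdcad
  28 |  26 | daddcdcad
  29 |   2 | dbacdcaadaacdadcabbcaaacdaddcdcad
  30 |   6 | dcaadaacdadcabbcaaacdaddcdcad
  31 |  16 | dcabbcaaacdaddcdcad
  32 |  31 | dcad
  33 |  29 | dcdcad
  34 |  28 | ddcdcad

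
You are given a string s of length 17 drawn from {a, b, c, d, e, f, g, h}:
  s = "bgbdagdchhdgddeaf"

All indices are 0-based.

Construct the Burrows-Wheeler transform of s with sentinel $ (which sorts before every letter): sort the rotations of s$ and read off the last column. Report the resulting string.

fedg$dbggdhdabadhc

rank  rotation            last
    0  $bgbdagdchhdgddeaf  f
    1  af$bgbdagdchhdgdde  e
    2  agdchhdgddeaf$bgbd  d
    3  bdagdchhdgddeaf$bg  g
    4  bgbdagdchhdgddeaf$  $
    5  chhdgddeaf$bgbdagd  d
    6  dagdchhdgddeaf$bgb  b
    7  dchhdgddeaf$bgbdag  g
    8  ddeaf$bgbdagdchhdg  g
    9  deaf$bgbdagdchhdgd  d
   10  dgddeaf$bgbdagdchh  h
   11  eaf$bgbdagdchhdgdd  d
   12  f$bgbdagdchhdgddea  a
   13  gbdagdchhdgddeaf$b  b
   14  gdchhdgddeaf$bgbda  a
   15  gddeaf$bgbdagdchhd  d
   16  hdgddeaf$bgbdagdch  h
   17  hhdgddeaf$bgbdagdc  c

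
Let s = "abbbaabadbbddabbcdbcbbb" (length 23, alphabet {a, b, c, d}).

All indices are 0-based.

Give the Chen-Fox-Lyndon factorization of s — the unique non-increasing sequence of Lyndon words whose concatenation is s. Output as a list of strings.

["abbb", "aabadbbddabbcdbcbbb"]

emit factor 1: 'abbb' (i=0, period=4)
emit factor 2: 'aabadbbddabbcdbcbbb' (i=4, period=19)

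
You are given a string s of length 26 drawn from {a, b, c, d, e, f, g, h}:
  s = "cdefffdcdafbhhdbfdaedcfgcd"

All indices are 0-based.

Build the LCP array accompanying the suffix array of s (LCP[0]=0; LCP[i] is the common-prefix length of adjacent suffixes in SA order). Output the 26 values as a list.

rank→(start, suffix):
  0 → (18, 'aedcfgcd')
  1 → (9, 'afbhhdbfdaedcfgcd')
  2 → (15, 'bfdaedcfgcd')
  3 → (11, 'bhhdbfdaedcfgcd')
  4 → (24, 'cd')
  5 → (7, 'cdafbhhdbfdaedcfgcd')
  6 → (0, 'cdefffdcdafbhhdbfdaedcfgcd')
  7 → (21, 'cfgcd')
  8 → (25, 'd')
  9 → (17, 'daedcfgcd')
  10 → (8, 'dafbhhdbfdaedcfgcd')
  11 → (14, 'dbfdaedcfgcd')
  12 → (6, 'dcdafbhhdbfdaedcfgcd')
  13 → (20, 'dcfgcd')
  14 → (1, 'defffdcdafbhhdbfdaedcfgcd')
  15 → (19, 'edcfgcd')
  16 → (2, 'efffdcdafbhhdbfdaedcfgcd')
  17 → (10, 'fbhhdbfdaedcfgcd')
  18 → (16, 'fdaedcfgcd')
  19 → (5, 'fdcdafbhhdbfdaedcfgcd')
  20 → (4, 'ffdcdafbhhdbfdaedcfgcd')
  21 → (3, 'fffdcdafbhhdbfdaedcfgcd')
  22 → (22, 'fgcd')
  23 → (23, 'gcd')
  24 → (13, 'hdbfdaedcfgcd')
  25 → (12, 'hhdbfdaedcfgcd')

SA = [18, 9, 15, 11, 24, 7, 0, 21, 25, 17, 8, 14, 6, 20, 1, 19, 2, 10, 16, 5, 4, 3, 22, 23, 13, 12]
i: (SA[i-1],SA[i]) lcp shared
  1: (18,9) 1 'a'
  2: (9,15) 0 ''
  3: (15,11) 1 'b'
  4: (11,24) 0 ''
  5: (24,7) 2 'cd'
  6: (7,0) 2 'cd'
  7: (0,21) 1 'c'
  8: (21,25) 0 ''
  9: (25,17) 1 'd'
  10: (17,8) 2 'da'
  11: (8,14) 1 'd'
  12: (14,6) 1 'd'
  13: (6,20) 2 'dc'
  14: (20,1) 1 'd'
  15: (1,19) 0 ''
  16: (19,2) 1 'e'
  17: (2,10) 0 ''
  18: (10,16) 1 'f'
  19: (16,5) 2 'fd'
  20: (5,4) 1 'f'
  21: (4,3) 2 'ff'
  22: (3,22) 1 'f'
  23: (22,23) 0 ''
  24: (23,13) 0 ''
  25: (13,12) 1 'h'

[0, 1, 0, 1, 0, 2, 2, 1, 0, 1, 2, 1, 1, 2, 1, 0, 1, 0, 1, 2, 1, 2, 1, 0, 0, 1]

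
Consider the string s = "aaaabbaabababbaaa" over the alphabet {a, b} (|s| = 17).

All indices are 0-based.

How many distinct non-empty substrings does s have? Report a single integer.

114

rank | idx | suffix
   0 |  16 | a
   1 |  15 | aa
   2 |  14 | aaa
   3 |   0 | aaaabbaabababbaaa
   4 |   1 | aaabbaabababbaaa
   5 |   6 | aabababbaaa
   6 |   2 | aabbaabababbaaa
   7 |   7 | abababbaaa
   8 |   9 | ababbaaa
   9 |  11 | abbaaa
  10 |   3 | abbaabababbaaa
  11 |  13 | baaa
  12 |   5 | baabababbaaa
  13 |   8 | bababbaaa
  14 |  10 | babbaaa
  15 |  12 | bbaaa
  16 |   4 | bbaabababbaaa

SA = [16, 15, 14, 0, 1, 6, 2, 7, 9, 11, 3, 13, 5, 8, 10, 12, 4]
rank  pair      lcp
   1  s[16:],s[15:]  1  'a'
   2  s[15:],s[14:]  2  'aa'
   3  s[14:],s[0:]  3  'aaa'
   4  s[0:],s[1:]  3  'aaa'
   5  s[1:],s[6:]  2  'aa'
   6  s[6:],s[2:]  3  'aab'
   7  s[2:],s[7:]  1  'a'
   8  s[7:],s[9:]  4  'abab'
   9  s[9:],s[11:]  2  'ab'
  10  s[11:],s[3:]  5  'abbaa'
  11  s[3:],s[13:]  0  ''
  12  s[13:],s[5:]  3  'baa'
  13  s[5:],s[8:]  2  'ba'
  14  s[8:],s[10:]  3  'bab'
  15  s[10:],s[12:]  1  'b'
  16  s[12:],s[4:]  4  'bbaa'

n(n+1)/2 = 17·18/2 = 153
Σ LCP = 0 + 1 + 2 + 3 + 3 + 2 + 3 + 1 + 4 + 2 + 5 + 0 + 3 + 2 + 3 + 1 + 4 = 39
distinct = 153 − 39 = 114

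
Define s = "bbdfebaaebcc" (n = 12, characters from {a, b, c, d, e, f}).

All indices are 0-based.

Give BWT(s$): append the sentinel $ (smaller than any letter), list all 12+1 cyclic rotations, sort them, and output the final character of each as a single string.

cbae$ebcbbfad

rank  rotation       last
    0  $bbdfebaaebcc  c
    1  aaebcc$bbdfeb  b
    2  aebcc$bbdfeba  a
    3  baaebcc$bbdfe  e
    4  bbdfebaaebcc$  $
    5  bcc$bbdfebaae  e
    6  bdfebaaebcc$b  b
    7  c$bbdfebaaebc  c
    8  cc$bbdfebaaeb  b
    9  dfebaaebcc$bb  b
   10  ebaaebcc$bbdf  f
   11  ebcc$bbdfebaa  a
   12  febaaebcc$bbd  d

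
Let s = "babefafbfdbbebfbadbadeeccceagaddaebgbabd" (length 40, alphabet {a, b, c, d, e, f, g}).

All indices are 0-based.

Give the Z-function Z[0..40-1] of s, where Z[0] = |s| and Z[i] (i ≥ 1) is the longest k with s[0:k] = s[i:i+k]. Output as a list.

Z[0]=40
i=1: outside box; Z[1]=0
i=2: outside box; Z[2]=1 extend→box=[2,3)
i=3: outside box; Z[3]=0
i=4: outside box; Z[4]=0
i=5: outside box; Z[5]=0
i=6: outside box; Z[6]=0
i=7: outside box; Z[7]=1 extend→box=[7,8)
i=8: outside box; Z[8]=0
i=9: outside box; Z[9]=0
i=10: outside box; Z[10]=1 extend→box=[10,11)
i=11: outside box; Z[11]=1 extend→box=[11,12)
i=12: outside box; Z[12]=0
i=13: outside box; Z[13]=1 extend→box=[13,14)
i=14: outside box; Z[14]=0
i=15: outside box; Z[15]=2 extend→box=[15,17)
i=16: min(r-i=1, Z[1]=0)=0; Z[16]=0
i=17: outside box; Z[17]=0
i=18: outside box; Z[18]=2 extend→box=[18,20)
i=19: min(r-i=1, Z[1]=0)=0; Z[19]=0
i=20: outside box; Z[20]=0
i=21: outside box; Z[21]=0
i=22: outside box; Z[22]=0
i=23: outside box; Z[23]=0
i=24: outside box; Z[24]=0
i=25: outside box; Z[25]=0
i=26: outside box; Z[26]=0
i=27: outside box; Z[27]=0
i=28: outside box; Z[28]=0
i=29: outside box; Z[29]=0
i=30: outside box; Z[30]=0
i=31: outside box; Z[31]=0
i=32: outside box; Z[32]=0
i=33: outside box; Z[33]=0
i=34: outside box; Z[34]=1 extend→box=[34,35)
i=35: outside box; Z[35]=0
i=36: outside box; Z[36]=3 extend→box=[36,39)
i=37: min(r-i=2, Z[1]=0)=0; Z[37]=0
i=38: min(r-i=1, Z[2]=1)=1; Z[38]=1
i=39: outside box; Z[39]=0

[40, 0, 1, 0, 0, 0, 0, 1, 0, 0, 1, 1, 0, 1, 0, 2, 0, 0, 2, 0, 0, 0, 0, 0, 0, 0, 0, 0, 0, 0, 0, 0, 0, 0, 1, 0, 3, 0, 1, 0]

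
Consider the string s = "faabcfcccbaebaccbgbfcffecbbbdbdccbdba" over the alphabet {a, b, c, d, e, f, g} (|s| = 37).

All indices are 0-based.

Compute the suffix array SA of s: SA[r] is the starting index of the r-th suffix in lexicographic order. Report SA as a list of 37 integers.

[36, 1, 2, 13, 10, 35, 12, 9, 25, 26, 3, 33, 27, 29, 18, 16, 8, 24, 32, 15, 7, 31, 14, 6, 4, 20, 34, 28, 30, 11, 23, 0, 5, 19, 22, 21, 17]

rank | idx | suffix
   0 |  36 | a
   1 |   1 | aabcfcccbaebaccbgbfcffecbbbdbdccbdba
   2 |   2 | abcfcccbaebaccbgbfcffecbbbdbdccbdba
   3 |  13 | accbgbfcffecbbbdbdccbdba
   4 |  10 | aebaccbgbfcffecbbbdbdccbdba
   5 |  35 | ba
   6 |  12 | baccbgbfcffecbbbdbdccbdba
   7 |   9 | baebaccbgbfcffecbbbdbdccbdba
   8 |  25 | bbbdbdccbdba
   9 |  26 | bbdbdccbdba
  10 |   3 | bcfcccbaebaccbgbfcffecbbbdbdccbdba
  11 |  33 | bdba
  12 |  27 | bdbdccbdba
  13 |  29 | bdccbdba
  14 |  18 | bfcffecbbbdbdccbdba
  15 |  16 | bgbfcffecbbbdbdccbdba
  16 |   8 | cbaebaccbgbfcffecbbbdbdccbdba
  17 |  24 | cbbbdbdccbdba
  18 |  32 | cbdba
  19 |  15 | cbgbfcffecbbbdbdccbdba
  20 |   7 | ccbaebaccbgbfcffecbbbdbdccbdba
  21 |  31 | ccbdba
  22 |  14 | ccbgbfcffecbbbdbdccbdba
  23 |   6 | cccbaebaccbgbfcffecbbbdbdccbdba
  24 |   4 | cfcccbaebaccbgbfcffecbbbdbdccbdba
  25 |  20 | cffecbbbdbdccbdba
  26 |  34 | dba
  27 |  28 | dbdccbdba
  28 |  30 | dccbdba
  29 |  11 | ebaccbgbfcffecbbbdbdccbdba
  30 |  23 | ecbbbdbdccbdba
  31 |   0 | faabcfcccbaebaccbgbfcffecbbbdbdccbdba
  32 |   5 | fcccbaebaccbgbfcffecbbbdbdccbdba
  33 |  19 | fcffecbbbdbdccbdba
  34 |  22 | fecbbbdbdccbdba
  35 |  21 | ffecbbbdbdccbdba
  36 |  17 | gbfcffecbbbdbdccbdba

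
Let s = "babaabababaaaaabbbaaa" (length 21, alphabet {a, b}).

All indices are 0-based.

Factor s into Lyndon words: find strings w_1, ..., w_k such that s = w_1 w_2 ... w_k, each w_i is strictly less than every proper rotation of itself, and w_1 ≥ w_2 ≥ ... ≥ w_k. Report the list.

emit factor 1: 'b' (i=0, period=1)
emit factor 2: 'ab' (i=1, period=2)
emit factor 3: 'aababab' (i=3, period=7)
emit factor 4: 'aaaaabbb' (i=10, period=8)
emit factor 5: 'a' (i=18, period=1)
emit factor 6: 'a' (i=19, period=1)
emit factor 7: 'a' (i=20, period=1)

["b", "ab", "aababab", "aaaaabbb", "a", "a", "a"]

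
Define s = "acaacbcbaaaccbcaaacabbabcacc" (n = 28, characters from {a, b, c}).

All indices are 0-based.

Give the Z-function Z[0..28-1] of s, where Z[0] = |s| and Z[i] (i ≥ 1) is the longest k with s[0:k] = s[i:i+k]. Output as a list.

Z[0]=28
i=1: i≥r, start 0; Z[1]=0
i=2: i≥r, start 0; Z[2]=1 scan→box=[2,3)
i=3: i≥r, start 0; Z[3]=2 scan→box=[3,5)
i=4: min(r-i=1, Z[1]=0)=0; Z[4]=0
i=5: i≥r, start 0; Z[5]=0
i=6: i≥r, start 0; Z[6]=0
i=7: i≥r, start 0; Z[7]=0
i=8: i≥r, start 0; Z[8]=1 scan→box=[8,9)
i=9: i≥r, start 0; Z[9]=1 scan→box=[9,10)
i=10: i≥r, start 0; Z[10]=2 scan→box=[10,12)
i=11: min(r-i=1, Z[1]=0)=0; Z[11]=0
i=12: i≥r, start 0; Z[12]=0
i=13: i≥r, start 0; Z[13]=0
i=14: i≥r, start 0; Z[14]=0
i=15: i≥r, start 0; Z[15]=1 scan→box=[15,16)
i=16: i≥r, start 0; Z[16]=1 scan→box=[16,17)
i=17: i≥r, start 0; Z[17]=3 scan→box=[17,20)
i=18: min(r-i=2, Z[1]=0)=0; Z[18]=0
i=19: min(r-i=1, Z[2]=1)=1; Z[19]=1
i=20: i≥r, start 0; Z[20]=0
i=21: i≥r, start 0; Z[21]=0
i=22: i≥r, start 0; Z[22]=1 scan→box=[22,23)
i=23: i≥r, start 0; Z[23]=0
i=24: i≥r, start 0; Z[24]=0
i=25: i≥r, start 0; Z[25]=2 scan→box=[25,27)
i=26: min(r-i=1, Z[1]=0)=0; Z[26]=0
i=27: i≥r, start 0; Z[27]=0

[28, 0, 1, 2, 0, 0, 0, 0, 1, 1, 2, 0, 0, 0, 0, 1, 1, 3, 0, 1, 0, 0, 1, 0, 0, 2, 0, 0]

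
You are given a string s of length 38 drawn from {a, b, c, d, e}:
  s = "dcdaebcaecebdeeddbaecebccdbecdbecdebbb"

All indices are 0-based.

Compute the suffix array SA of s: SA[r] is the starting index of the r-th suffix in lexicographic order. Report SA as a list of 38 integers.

[3, 18, 7, 37, 17, 36, 35, 5, 22, 11, 26, 30, 6, 23, 1, 24, 28, 32, 20, 9, 2, 16, 25, 29, 0, 15, 33, 12, 34, 4, 21, 10, 27, 31, 19, 8, 14, 13]

rank→(start, suffix):
  0 → (3, 'aebcaecebdeeddbaecebccdbecdbecdebbb')
  1 → (18, 'aecebccdbecdbecdebbb')
  2 → (7, 'aecebdeeddbaecebccdbecdbecdebbb')
  3 → (37, 'b')
  4 → (17, 'baecebccdbecdbecdebbb')
  5 → (36, 'bb')
  6 → (35, 'bbb')
  7 → (5, 'bcaecebdeeddbaecebccdbecdbecdebbb')
  8 → (22, 'bccdbecdbecdebbb')
  9 → (11, 'bdeeddbaecebccdbecdbecdebbb')
  10 → (26, 'becdbecdebbb')
  11 → (30, 'becdebbb')
  12 → (6, 'caecebdeeddbaecebccdbecdbecdebbb')
  13 → (23, 'ccdbecdbecdebbb')
  14 → (1, 'cdaebcaecebdeeddbaecebccdbecdbecdebbb')
  15 → (24, 'cdbecdbecdebbb')
  16 → (28, 'cdbecdebbb')
  17 → (32, 'cdebbb')
  18 → (20, 'cebccdbecdbecdebbb')
  19 → (9, 'cebdeeddbaecebccdbecdbecdebbb')
  20 → (2, 'daebcaecebdeeddbaecebccdbecdbecdebbb')
  21 → (16, 'dbaecebccdbecdbecdebbb')
  22 → (25, 'dbecdbecdebbb')
  23 → (29, 'dbecdebbb')
  24 → (0, 'dcdaebcaecebdeeddbaecebccdbecdbecdebbb')
  25 → (15, 'ddbaecebccdbecdbecdebbb')
  26 → (33, 'debbb')
  27 → (12, 'deeddbaecebccdbecdbecdebbb')
  28 → (34, 'ebbb')
  29 → (4, 'ebcaecebdeeddbaecebccdbecdbecdebbb')
  30 → (21, 'ebccdbecdbecdebbb')
  31 → (10, 'ebdeeddbaecebccdbecdbecdebbb')
  32 → (27, 'ecdbecdebbb')
  33 → (31, 'ecdebbb')
  34 → (19, 'ecebccdbecdbecdebbb')
  35 → (8, 'ecebdeeddbaecebccdbecdbecdebbb')
  36 → (14, 'eddbaecebccdbecdbecdebbb')
  37 → (13, 'eeddbaecebccdbecdbecdebbb')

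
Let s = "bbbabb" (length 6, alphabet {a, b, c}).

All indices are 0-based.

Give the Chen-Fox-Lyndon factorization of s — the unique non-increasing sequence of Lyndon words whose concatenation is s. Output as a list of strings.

emit factor 1: 'b' (i=0, period=1)
emit factor 2: 'b' (i=1, period=1)
emit factor 3: 'b' (i=2, period=1)
emit factor 4: 'abb' (i=3, period=3)

["b", "b", "b", "abb"]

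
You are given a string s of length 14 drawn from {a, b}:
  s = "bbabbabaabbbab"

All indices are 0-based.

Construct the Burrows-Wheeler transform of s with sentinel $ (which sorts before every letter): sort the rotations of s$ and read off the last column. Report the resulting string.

bbbbbaaabbbba$a

rank  rotation         last
    0  $bbabbabaabbbab  b
    1  aabbbab$bbabbab  b
    2  ab$bbabbabaabbb  b
    3  abaabbbab$bbabb  b
    4  abbabaabbbab$bb  b
    5  abbbab$bbabbaba  a
    6  b$bbabbabaabbba  a
    7  baabbbab$bbabba  a
    8  bab$bbabbabaabb  b
    9  babaabbbab$bbab  b
   10  babbabaabbbab$b  b
   11  bbab$bbabbabaab  b
   12  bbabaabbbab$bba  a
   13  bbabbabaabbbab$  $
   14  bbbab$bbabbabaa  a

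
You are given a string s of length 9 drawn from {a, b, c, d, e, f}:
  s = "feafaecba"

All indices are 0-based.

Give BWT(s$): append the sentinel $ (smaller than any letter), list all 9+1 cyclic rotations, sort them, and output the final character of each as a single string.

rank  rotation    last
    0  $feafaecba  a
    1  a$feafaecb  b
    2  aecba$feaf  f
    3  afaecba$fe  e
    4  ba$feafaec  c
    5  cba$feafae  e
    6  eafaecba$f  f
    7  ecba$feafa  a
    8  faecba$fea  a
    9  feafaecba$  $

abfecefaa$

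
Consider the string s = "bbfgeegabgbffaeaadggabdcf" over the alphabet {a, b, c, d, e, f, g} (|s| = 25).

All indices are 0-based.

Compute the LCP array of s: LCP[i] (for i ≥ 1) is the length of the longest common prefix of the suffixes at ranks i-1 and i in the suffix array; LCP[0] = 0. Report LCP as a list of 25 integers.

sorted suffixes:
  #0 SA[0]=15  'aadggabdcf'
  #1 SA[1]=20  'abdcf'
  #2 SA[2]=7  'abgbffaeaadggabdcf'
  #3 SA[3]=16  'adggabdcf'
  #4 SA[4]=13  'aeaadggabdcf'
  #5 SA[5]=0  'bbfgeegabgbffaeaadggabdcf'
  #6 SA[6]=21  'bdcf'
  #7 SA[7]=10  'bffaeaadggabdcf'
  #8 SA[8]=1  'bfgeegabgbffaeaadggabdcf'
  #9 SA[9]=8  'bgbffaeaadggabdcf'
  #10 SA[10]=23  'cf'
  #11 SA[11]=22  'dcf'
  #12 SA[12]=17  'dggabdcf'
  #13 SA[13]=14  'eaadggabdcf'
  #14 SA[14]=4  'eegabgbffaeaadggabdcf'
  #15 SA[15]=5  'egabgbffaeaadggabdcf'
  #16 SA[16]=24  'f'
  #17 SA[17]=12  'faeaadggabdcf'
  #18 SA[18]=11  'ffaeaadggabdcf'
  #19 SA[19]=2  'fgeegabgbffaeaadggabdcf'
  #20 SA[20]=19  'gabdcf'
  #21 SA[21]=6  'gabgbffaeaadggabdcf'
  #22 SA[22]=9  'gbffaeaadggabdcf'
  #23 SA[23]=3  'geegabgbffaeaadggabdcf'
  #24 SA[24]=18  'ggabdcf'

SA = [15, 20, 7, 16, 13, 0, 21, 10, 1, 8, 23, 22, 17, 14, 4, 5, 24, 12, 11, 2, 19, 6, 9, 3, 18]
i: (SA[i-1],SA[i]) lcp shared
  1: (15,20) 1 'a'
  2: (20,7) 2 'ab'
  3: (7,16) 1 'a'
  4: (16,13) 1 'a'
  5: (13,0) 0 ''
  6: (0,21) 1 'b'
  7: (21,10) 1 'b'
  8: (10,1) 2 'bf'
  9: (1,8) 1 'b'
  10: (8,23) 0 ''
  11: (23,22) 0 ''
  12: (22,17) 1 'd'
  13: (17,14) 0 ''
  14: (14,4) 1 'e'
  15: (4,5) 1 'e'
  16: (5,24) 0 ''
  17: (24,12) 1 'f'
  18: (12,11) 1 'f'
  19: (11,2) 1 'f'
  20: (2,19) 0 ''
  21: (19,6) 3 'gab'
  22: (6,9) 1 'g'
  23: (9,3) 1 'g'
  24: (3,18) 1 'g'

[0, 1, 2, 1, 1, 0, 1, 1, 2, 1, 0, 0, 1, 0, 1, 1, 0, 1, 1, 1, 0, 3, 1, 1, 1]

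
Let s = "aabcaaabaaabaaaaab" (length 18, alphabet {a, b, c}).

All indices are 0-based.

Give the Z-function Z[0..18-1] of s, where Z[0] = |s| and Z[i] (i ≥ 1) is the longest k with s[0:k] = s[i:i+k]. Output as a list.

Z[0]=18
i=1: outside box; Z[1]=1 scan→box=[1,2)
i=2: outside box; Z[2]=0
i=3: outside box; Z[3]=0
i=4: outside box; Z[4]=2 scan→box=[4,6)
i=5: min(r-i=1, Z[1]=1)=1; Z[5]=3 scan→box=[5,8)
i=6: min(r-i=2, Z[1]=1)=1; Z[6]=1
i=7: min(r-i=1, Z[2]=0)=0; Z[7]=0
i=8: outside box; Z[8]=2 scan→box=[8,10)
i=9: min(r-i=1, Z[1]=1)=1; Z[9]=3 scan→box=[9,12)
i=10: min(r-i=2, Z[1]=1)=1; Z[10]=1
i=11: min(r-i=1, Z[2]=0)=0; Z[11]=0
i=12: outside box; Z[12]=2 scan→box=[12,14)
i=13: min(r-i=1, Z[1]=1)=1; Z[13]=2 scan→box=[13,15)
i=14: min(r-i=1, Z[1]=1)=1; Z[14]=2 scan→box=[14,16)
i=15: min(r-i=1, Z[1]=1)=1; Z[15]=3 scan→box=[15,18)
i=16: min(r-i=2, Z[1]=1)=1; Z[16]=1
i=17: min(r-i=1, Z[2]=0)=0; Z[17]=0

[18, 1, 0, 0, 2, 3, 1, 0, 2, 3, 1, 0, 2, 2, 2, 3, 1, 0]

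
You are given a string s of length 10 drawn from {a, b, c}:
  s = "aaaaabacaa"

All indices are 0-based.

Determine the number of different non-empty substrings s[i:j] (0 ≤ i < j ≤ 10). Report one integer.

41

rank→(start, suffix):
  0 → (9, 'a')
  1 → (8, 'aa')
  2 → (0, 'aaaaabacaa')
  3 → (1, 'aaaabacaa')
  4 → (2, 'aaabacaa')
  5 → (3, 'aabacaa')
  6 → (4, 'abacaa')
  7 → (6, 'acaa')
  8 → (5, 'bacaa')
  9 → (7, 'caa')

SA = [9, 8, 0, 1, 2, 3, 4, 6, 5, 7]
[i] adj suffixes → lcp
  [1] 9/8 → 1 ('a')
  [2] 8/0 → 2 ('aa')
  [3] 0/1 → 4 ('aaaa')
  [4] 1/2 → 3 ('aaa')
  [5] 2/3 → 2 ('aa')
  [6] 3/4 → 1 ('a')
  [7] 4/6 → 1 ('a')
  [8] 6/5 → 0 ('')
  [9] 5/7 → 0 ('')

n(n+1)/2 = 10·11/2 = 55
Σ LCP = 0 + 1 + 2 + 4 + 3 + 2 + 1 + 1 + 0 + 0 = 14
distinct = 55 − 14 = 41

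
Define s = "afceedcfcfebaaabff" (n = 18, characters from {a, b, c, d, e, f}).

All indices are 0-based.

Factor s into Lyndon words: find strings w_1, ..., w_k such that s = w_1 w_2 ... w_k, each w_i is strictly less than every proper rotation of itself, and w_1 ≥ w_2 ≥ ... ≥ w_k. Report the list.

["afceedcfcfeb", "aaabff"]

emit factor 1: 'afceedcfcfeb' (i=0, period=12)
emit factor 2: 'aaabff' (i=12, period=6)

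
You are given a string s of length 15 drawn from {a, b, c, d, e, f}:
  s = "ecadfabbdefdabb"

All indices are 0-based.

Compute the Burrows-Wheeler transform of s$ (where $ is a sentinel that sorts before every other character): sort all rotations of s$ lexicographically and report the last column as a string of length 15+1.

rank  rotation          last
    0  $ecadfabbdefdabb  b
    1  abb$ecadfabbdefd  d
    2  abbdefdabb$ecadf  f
    3  adfabbdefdabb$ec  c
    4  b$ecadfabbdefdab  b
    5  bb$ecadfabbdefda  a
    6  bbdefdabb$ecadfa  a
    7  bdefdabb$ecadfab  b
    8  cadfabbdefdabb$e  e
    9  dabb$ecadfabbdef  f
   10  defdabb$ecadfabb  b
   11  dfabbdefdabb$eca  a
   12  ecadfabbdefdabb$  $
   13  efdabb$ecadfabbd  d
   14  fabbdefdabb$ecad  d
   15  fdabb$ecadfabbde  e

bdfcbaabefba$dde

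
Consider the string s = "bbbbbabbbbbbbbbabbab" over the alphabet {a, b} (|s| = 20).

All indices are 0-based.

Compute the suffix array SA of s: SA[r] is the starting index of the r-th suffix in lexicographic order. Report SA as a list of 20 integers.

sorted suffixes:
  #0 SA[0]=18  'ab'
  #1 SA[1]=15  'abbab'
  #2 SA[2]=5  'abbbbbbbbbabbab'
  #3 SA[3]=19  'b'
  #4 SA[4]=17  'bab'
  #5 SA[5]=14  'babbab'
  #6 SA[6]=4  'babbbbbbbbbabbab'
  #7 SA[7]=16  'bbab'
  #8 SA[8]=13  'bbabbab'
  #9 SA[9]=3  'bbabbbbbbbbbabbab'
  #10 SA[10]=12  'bbbabbab'
  #11 SA[11]=2  'bbbabbbbbbbbbabbab'
  #12 SA[12]=11  'bbbbabbab'
  #13 SA[13]=1  'bbbbabbbbbbbbbabbab'
  #14 SA[14]=10  'bbbbbabbab'
  #15 SA[15]=0  'bbbbbabbbbbbbbbabbab'
  #16 SA[16]=9  'bbbbbbabbab'
  #17 SA[17]=8  'bbbbbbbabbab'
  #18 SA[18]=7  'bbbbbbbbabbab'
  #19 SA[19]=6  'bbbbbbbbbabbab'

[18, 15, 5, 19, 17, 14, 4, 16, 13, 3, 12, 2, 11, 1, 10, 0, 9, 8, 7, 6]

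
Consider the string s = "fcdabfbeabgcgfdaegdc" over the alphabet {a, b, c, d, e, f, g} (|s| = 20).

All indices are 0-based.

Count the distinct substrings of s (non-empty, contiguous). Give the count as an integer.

195

rank | idx | suffix
   0 |   3 | abfbeabgcgfdaegdc
   1 |   8 | abgcgfdaegdc
   2 |  15 | aegdc
   3 |   6 | beabgcgfdaegdc
   4 |   4 | bfbeabgcgfdaegdc
   5 |   9 | bgcgfdaegdc
   6 |  19 | c
   7 |   1 | cdabfbeabgcgfdaegdc
   8 |  11 | cgfdaegdc
   9 |   2 | dabfbeabgcgfdaegdc
  10 |  14 | daegdc
  11 |  18 | dc
  12 |   7 | eabgcgfdaegdc
  13 |  16 | egdc
  14 |   5 | fbeabgcgfdaegdc
  15 |   0 | fcdabfbeabgcgfdaegdc
  16 |  13 | fdaegdc
  17 |  10 | gcgfdaegdc
  18 |  17 | gdc
  19 |  12 | gfdaegdc

SA = [3, 8, 15, 6, 4, 9, 19, 1, 11, 2, 14, 18, 7, 16, 5, 0, 13, 10, 17, 12]
rank  pair      lcp
   1  s[3:],s[8:]  2  'ab'
   2  s[8:],s[15:]  1  'a'
   3  s[15:],s[6:]  0  ''
   4  s[6:],s[4:]  1  'b'
   5  s[4:],s[9:]  1  'b'
   6  s[9:],s[19:]  0  ''
   7  s[19:],s[1:]  1  'c'
   8  s[1:],s[11:]  1  'c'
   9  s[11:],s[2:]  0  ''
  10  s[2:],s[14:]  2  'da'
  11  s[14:],s[18:]  1  'd'
  12  s[18:],s[7:]  0  ''
  13  s[7:],s[16:]  1  'e'
  14  s[16:],s[5:]  0  ''
  15  s[5:],s[0:]  1  'f'
  16  s[0:],s[13:]  1  'f'
  17  s[13:],s[10:]  0  ''
  18  s[10:],s[17:]  1  'g'
  19  s[17:],s[12:]  1  'g'

n(n+1)/2 = 20·21/2 = 210
Σ LCP = 0 + 2 + 1 + 0 + 1 + 1 + 0 + 1 + 1 + 0 + 2 + 1 + 0 + 1 + 0 + 1 + 1 + 0 + 1 + 1 = 15
distinct = 210 − 15 = 195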